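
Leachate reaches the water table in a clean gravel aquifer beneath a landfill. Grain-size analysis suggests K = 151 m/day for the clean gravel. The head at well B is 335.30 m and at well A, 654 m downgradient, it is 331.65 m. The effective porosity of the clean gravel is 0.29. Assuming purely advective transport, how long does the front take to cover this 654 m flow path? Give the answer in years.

Hydraulic gradient i = (335.30 − 331.65) / 654 = 3.65 / 654 = 0.005581.
Darcy flux q = K · i = 151.0 × 0.005581 = 0.8427 m/day.
Seepage velocity v = q / n_e = 0.8427 / 0.29 = 2.906 m/day.
Travel time t = L / v = 654 / 2.906 = 225.1 days = 0.6162 years.

0.616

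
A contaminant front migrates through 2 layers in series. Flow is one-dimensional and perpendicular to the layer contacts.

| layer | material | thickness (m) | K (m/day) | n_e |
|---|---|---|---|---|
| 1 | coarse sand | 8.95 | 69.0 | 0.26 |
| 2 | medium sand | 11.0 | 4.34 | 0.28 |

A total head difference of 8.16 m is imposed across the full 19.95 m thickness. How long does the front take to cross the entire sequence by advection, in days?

With flow normal to the layers, continuity requires the same specific discharge q through every layer.
Σ(b_i/K_i) = 8.95/69.0 + 11.0/4.34 = 2.664 d.
q = Δh / Σ(b_i/K_i) = 8.16 / 2.664 = 3.063 m/day.
In each layer the seepage velocity is v_i = q/n_i, so the layer transit time is t_i = b_i·n_i / q:
  layer 1 (coarse sand): t_1 = 8.95 × 0.26 / 3.063 = 0.7598 d
  layer 2 (medium sand): t_2 = 11.0 × 0.28 / 3.063 = 1.006 d
Total t = Σ t_i = 1.765 days.

1.77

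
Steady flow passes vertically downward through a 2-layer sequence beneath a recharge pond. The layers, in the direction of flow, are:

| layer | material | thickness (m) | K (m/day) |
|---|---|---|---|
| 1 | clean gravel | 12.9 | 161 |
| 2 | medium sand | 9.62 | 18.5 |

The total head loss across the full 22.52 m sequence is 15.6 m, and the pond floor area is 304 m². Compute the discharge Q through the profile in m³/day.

Flow is perpendicular to layering, so the layers act in series and the equivalent K is the thickness-weighted harmonic mean.
Total thickness L = 12.9 + 9.62 = 22.52 m.
Σ(b_i/K_i) = 12.9/161 + 9.62/18.5 = 0.6001 d.
K_eq = L / Σ(b_i/K_i) = 22.52 / 0.6001 = 37.53 m/day.
Q = K_eq · A · (Δh/L) = 37.53 × 304 × (15.6/22.52) = 7902 m³/day.

7900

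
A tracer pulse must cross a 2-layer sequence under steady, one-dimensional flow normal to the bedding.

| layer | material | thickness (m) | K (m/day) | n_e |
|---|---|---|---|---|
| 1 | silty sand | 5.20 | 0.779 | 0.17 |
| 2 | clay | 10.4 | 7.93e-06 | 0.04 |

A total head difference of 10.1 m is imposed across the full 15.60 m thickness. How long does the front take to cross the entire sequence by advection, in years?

462

With flow normal to the layers, continuity requires the same specific discharge q through every layer.
Σ(b_i/K_i) = 5.20/0.779 + 10.4/7.93e-06 = 1.311e+06 d.
q = Δh / Σ(b_i/K_i) = 10.1 / 1.311e+06 = 7.701e-06 m/day.
In each layer the seepage velocity is v_i = q/n_i, so the layer transit time is t_i = b_i·n_i / q:
  layer 1 (silty sand): t_1 = 5.20 × 0.17 / 7.701e-06 = 1.148e+05 d
  layer 2 (clay): t_2 = 10.4 × 0.04 / 7.701e-06 = 54017 d
Total t = Σ t_i = 1.688e+05 days = 462.2 years.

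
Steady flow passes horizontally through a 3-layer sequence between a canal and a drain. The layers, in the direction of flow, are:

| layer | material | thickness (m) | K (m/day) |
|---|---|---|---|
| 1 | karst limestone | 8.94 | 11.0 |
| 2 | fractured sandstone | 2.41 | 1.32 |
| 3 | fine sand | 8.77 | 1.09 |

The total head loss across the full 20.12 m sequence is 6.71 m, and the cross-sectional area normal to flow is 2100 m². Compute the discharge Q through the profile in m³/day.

1320

Flow is perpendicular to layering, so the layers act in series and the equivalent K is the thickness-weighted harmonic mean.
Total thickness L = 8.94 + 2.41 + 8.77 = 20.12 m.
Σ(b_i/K_i) = 8.94/11.0 + 2.41/1.32 + 8.77/1.09 = 10.68 d.
K_eq = L / Σ(b_i/K_i) = 20.12 / 10.68 = 1.883 m/day.
Q = K_eq · A · (Δh/L) = 1.883 × 2100 × (6.71/20.12) = 1319 m³/day.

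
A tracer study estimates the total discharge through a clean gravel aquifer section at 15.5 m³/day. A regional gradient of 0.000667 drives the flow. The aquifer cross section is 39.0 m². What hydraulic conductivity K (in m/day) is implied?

596

Hydraulic gradient i = 0.000667.
From Q = K·A·i, K = Q / (A·i) = 15.5 / (39.00 × 0.0006670) = 595.9 m/day.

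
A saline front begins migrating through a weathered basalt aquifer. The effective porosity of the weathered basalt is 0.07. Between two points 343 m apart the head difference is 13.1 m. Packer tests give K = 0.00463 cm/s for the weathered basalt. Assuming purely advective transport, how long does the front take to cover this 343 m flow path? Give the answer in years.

0.430

Convert K: 0.00463 cm/s × 864 = 4.000 m/day.
Hydraulic gradient i = Δh / L = 13.1 / 343 = 0.03819.
Darcy flux q = K · i = 4.000 × 0.03819 = 0.1528 m/day.
Seepage velocity v = q / n_e = 0.1528 / 0.07 = 2.183 m/day.
Travel time t = L / v = 343 / 2.183 = 157.2 days = 0.4303 years.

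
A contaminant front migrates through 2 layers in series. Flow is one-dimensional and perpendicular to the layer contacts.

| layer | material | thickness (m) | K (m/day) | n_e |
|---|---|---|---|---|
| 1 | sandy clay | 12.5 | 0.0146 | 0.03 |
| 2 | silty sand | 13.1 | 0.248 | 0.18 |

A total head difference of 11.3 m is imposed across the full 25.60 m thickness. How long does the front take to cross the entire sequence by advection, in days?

With flow normal to the layers, continuity requires the same specific discharge q through every layer.
Σ(b_i/K_i) = 12.5/0.0146 + 13.1/0.248 = 909.0 d.
q = Δh / Σ(b_i/K_i) = 11.3 / 909.0 = 0.01243 m/day.
In each layer the seepage velocity is v_i = q/n_i, so the layer transit time is t_i = b_i·n_i / q:
  layer 1 (sandy clay): t_1 = 12.5 × 0.03 / 0.01243 = 30.17 d
  layer 2 (silty sand): t_2 = 13.1 × 0.18 / 0.01243 = 189.7 d
Total t = Σ t_i = 219.8 days.

220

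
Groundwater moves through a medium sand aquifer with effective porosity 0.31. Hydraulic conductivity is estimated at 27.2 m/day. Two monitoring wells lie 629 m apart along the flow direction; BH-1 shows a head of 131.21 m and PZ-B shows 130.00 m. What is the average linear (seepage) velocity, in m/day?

0.169

Hydraulic gradient i = (131.21 − 130.00) / 629 = 1.21 / 629 = 0.001924.
Darcy flux q = K · i = 27.20 × 0.001924 = 0.05232 m/day.
Seepage velocity v = q / n_e = 0.05232 / 0.31 = 0.1688 m/day.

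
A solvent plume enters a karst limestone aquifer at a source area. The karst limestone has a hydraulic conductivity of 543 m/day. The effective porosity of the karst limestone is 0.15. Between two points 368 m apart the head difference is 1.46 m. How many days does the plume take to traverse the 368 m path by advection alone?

Hydraulic gradient i = Δh / L = 1.46 / 368 = 0.003967.
Darcy flux q = K · i = 543.0 × 0.003967 = 2.154 m/day.
Seepage velocity v = q / n_e = 2.154 / 0.15 = 14.36 m/day.
Travel time t = L / v = 368 / 14.36 = 25.62 days.

25.6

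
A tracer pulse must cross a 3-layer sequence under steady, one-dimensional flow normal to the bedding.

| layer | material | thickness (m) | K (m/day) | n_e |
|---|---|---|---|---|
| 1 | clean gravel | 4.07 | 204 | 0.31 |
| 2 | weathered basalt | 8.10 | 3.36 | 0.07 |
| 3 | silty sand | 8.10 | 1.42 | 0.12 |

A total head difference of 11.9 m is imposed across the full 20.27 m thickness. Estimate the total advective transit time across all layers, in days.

With flow normal to the layers, continuity requires the same specific discharge q through every layer.
Σ(b_i/K_i) = 4.07/204 + 8.10/3.36 + 8.10/1.42 = 8.135 d.
q = Δh / Σ(b_i/K_i) = 11.9 / 8.135 = 1.463 m/day.
In each layer the seepage velocity is v_i = q/n_i, so the layer transit time is t_i = b_i·n_i / q:
  layer 1 (clean gravel): t_1 = 4.07 × 0.31 / 1.463 = 0.8625 d
  layer 2 (weathered basalt): t_2 = 8.10 × 0.07 / 1.463 = 0.3876 d
  layer 3 (silty sand): t_3 = 8.10 × 0.12 / 1.463 = 0.6645 d
Total t = Σ t_i = 1.915 days.

1.91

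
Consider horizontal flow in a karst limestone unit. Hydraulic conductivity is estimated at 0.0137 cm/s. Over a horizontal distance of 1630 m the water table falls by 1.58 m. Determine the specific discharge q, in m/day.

Convert K: 0.0137 cm/s × 864 = 11.84 m/day.
Hydraulic gradient i = Δh / L = 1.58 / 1630 = 0.0009693.
Specific discharge q = K · i = 11.84 × 0.0009693 = 0.01147 m/day.

0.0115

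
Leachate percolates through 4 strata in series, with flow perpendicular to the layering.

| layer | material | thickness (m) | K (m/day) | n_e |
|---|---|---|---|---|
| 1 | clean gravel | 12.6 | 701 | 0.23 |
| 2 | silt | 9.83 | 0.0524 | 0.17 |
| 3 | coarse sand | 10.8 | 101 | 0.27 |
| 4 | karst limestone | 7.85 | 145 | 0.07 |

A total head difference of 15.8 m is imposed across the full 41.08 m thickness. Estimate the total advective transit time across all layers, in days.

With flow normal to the layers, continuity requires the same specific discharge q through every layer.
Σ(b_i/K_i) = 12.6/701 + 9.83/0.0524 + 10.8/101 + 7.85/145 = 187.8 d.
q = Δh / Σ(b_i/K_i) = 15.8 / 187.8 = 0.08414 m/day.
In each layer the seepage velocity is v_i = q/n_i, so the layer transit time is t_i = b_i·n_i / q:
  layer 1 (clean gravel): t_1 = 12.6 × 0.23 / 0.08414 = 34.44 d
  layer 2 (silt): t_2 = 9.83 × 0.17 / 0.08414 = 19.86 d
  layer 3 (coarse sand): t_3 = 10.8 × 0.27 / 0.08414 = 34.66 d
  layer 4 (karst limestone): t_4 = 7.85 × 0.07 / 0.08414 = 6.531 d
Total t = Σ t_i = 95.49 days.

95.5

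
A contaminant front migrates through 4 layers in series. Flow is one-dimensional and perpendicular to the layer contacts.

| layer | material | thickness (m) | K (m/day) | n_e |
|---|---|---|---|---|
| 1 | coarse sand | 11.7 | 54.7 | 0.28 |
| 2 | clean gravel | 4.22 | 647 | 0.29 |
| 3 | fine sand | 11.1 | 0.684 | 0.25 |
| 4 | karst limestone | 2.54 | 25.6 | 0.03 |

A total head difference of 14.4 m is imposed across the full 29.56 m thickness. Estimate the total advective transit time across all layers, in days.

With flow normal to the layers, continuity requires the same specific discharge q through every layer.
Σ(b_i/K_i) = 11.7/54.7 + 4.22/647 + 11.1/0.684 + 2.54/25.6 = 16.55 d.
q = Δh / Σ(b_i/K_i) = 14.4 / 16.55 = 0.8702 m/day.
In each layer the seepage velocity is v_i = q/n_i, so the layer transit time is t_i = b_i·n_i / q:
  layer 1 (coarse sand): t_1 = 11.7 × 0.28 / 0.8702 = 3.765 d
  layer 2 (clean gravel): t_2 = 4.22 × 0.29 / 0.8702 = 1.406 d
  layer 3 (fine sand): t_3 = 11.1 × 0.25 / 0.8702 = 3.189 d
  layer 4 (karst limestone): t_4 = 2.54 × 0.03 / 0.8702 = 0.08756 d
Total t = Σ t_i = 8.447 days.

8.45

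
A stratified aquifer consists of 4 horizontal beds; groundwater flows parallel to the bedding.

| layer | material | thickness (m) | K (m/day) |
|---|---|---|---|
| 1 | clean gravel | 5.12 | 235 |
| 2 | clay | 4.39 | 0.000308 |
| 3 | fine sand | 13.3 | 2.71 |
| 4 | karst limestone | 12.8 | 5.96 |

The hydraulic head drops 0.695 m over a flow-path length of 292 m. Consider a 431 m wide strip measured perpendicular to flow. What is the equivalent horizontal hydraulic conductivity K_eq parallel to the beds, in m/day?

36.9

Flow is parallel to layering, so each bed carries its own Darcy discharge and the transmissivities add.
Σ(K_i·b_i) = 235×5.12 + 0.000308×4.39 + 2.71×13.3 + 5.96×12.8 = 1316 m²/day.
Total thickness b = 35.61 m, so K_eq = Σ(K_i·b_i)/b = 36.94 m/day.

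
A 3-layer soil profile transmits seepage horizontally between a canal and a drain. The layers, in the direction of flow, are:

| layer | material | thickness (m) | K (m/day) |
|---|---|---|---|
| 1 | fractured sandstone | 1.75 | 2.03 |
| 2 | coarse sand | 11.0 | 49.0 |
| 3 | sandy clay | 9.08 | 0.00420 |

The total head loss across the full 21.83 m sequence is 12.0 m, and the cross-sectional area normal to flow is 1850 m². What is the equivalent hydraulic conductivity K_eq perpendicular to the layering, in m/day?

Flow is perpendicular to layering, so the layers act in series and the equivalent K is the thickness-weighted harmonic mean.
Total thickness L = 1.75 + 11.0 + 9.08 = 21.83 m.
Σ(b_i/K_i) = 1.75/2.03 + 11.0/49.0 + 9.08/0.00420 = 2163 d.
K_eq = L / Σ(b_i/K_i) = 21.83 / 2163 = 0.01009 m/day.

0.0101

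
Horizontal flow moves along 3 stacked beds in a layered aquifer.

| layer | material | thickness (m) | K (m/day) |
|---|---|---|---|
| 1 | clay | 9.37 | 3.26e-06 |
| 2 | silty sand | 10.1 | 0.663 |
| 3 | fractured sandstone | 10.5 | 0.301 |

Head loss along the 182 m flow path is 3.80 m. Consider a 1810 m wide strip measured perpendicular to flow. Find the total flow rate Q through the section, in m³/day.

Flow is parallel to layering, so each bed carries its own Darcy discharge and the transmissivities add.
Σ(K_i·b_i) = 3.26e-06×9.37 + 0.663×10.1 + 0.301×10.5 = 9.857 m²/day.
Hydraulic gradient i = Δh / L = 3.80 / 182 = 0.02088.
Q = Σ(K_i·b_i) · W · i = 9.857 × 1810 × 0.02088 = 372.5 m³/day.

373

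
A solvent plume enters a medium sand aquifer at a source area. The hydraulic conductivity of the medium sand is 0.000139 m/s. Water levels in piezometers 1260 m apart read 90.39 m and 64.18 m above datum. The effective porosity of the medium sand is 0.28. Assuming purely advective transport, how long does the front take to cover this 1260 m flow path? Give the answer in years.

3.87

Convert K: 0.000139 m/s × 86400 = 12.01 m/day.
Hydraulic gradient i = (90.39 − 64.18) / 1260 = 26.21 / 1260 = 0.02080.
Darcy flux q = K · i = 12.01 × 0.02080 = 0.2498 m/day.
Seepage velocity v = q / n_e = 0.2498 / 0.28 = 0.8922 m/day.
Travel time t = L / v = 1260 / 0.8922 = 1412 days = 3.866 years.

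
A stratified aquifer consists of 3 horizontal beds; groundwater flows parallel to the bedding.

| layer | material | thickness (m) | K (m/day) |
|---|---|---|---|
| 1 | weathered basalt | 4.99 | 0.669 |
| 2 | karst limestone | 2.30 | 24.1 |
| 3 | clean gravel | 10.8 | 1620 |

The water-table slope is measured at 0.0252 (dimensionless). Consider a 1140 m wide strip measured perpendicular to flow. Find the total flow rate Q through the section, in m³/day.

Flow is parallel to layering, so each bed carries its own Darcy discharge and the transmissivities add.
Σ(K_i·b_i) = 0.669×4.99 + 24.1×2.30 + 1620×10.8 = 17555 m²/day.
Hydraulic gradient i = 0.0252.
Q = Σ(K_i·b_i) · W · i = 17555 × 1140 × 0.02520 = 5.043e+05 m³/day.

504000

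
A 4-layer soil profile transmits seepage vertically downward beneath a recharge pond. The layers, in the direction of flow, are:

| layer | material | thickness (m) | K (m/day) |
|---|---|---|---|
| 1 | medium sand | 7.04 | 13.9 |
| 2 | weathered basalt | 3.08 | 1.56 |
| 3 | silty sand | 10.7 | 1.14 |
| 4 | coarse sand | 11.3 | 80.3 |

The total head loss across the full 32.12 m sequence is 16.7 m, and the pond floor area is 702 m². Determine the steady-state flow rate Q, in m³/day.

Flow is perpendicular to layering, so the layers act in series and the equivalent K is the thickness-weighted harmonic mean.
Total thickness L = 7.04 + 3.08 + 10.7 + 11.3 = 32.12 m.
Σ(b_i/K_i) = 7.04/13.9 + 3.08/1.56 + 10.7/1.14 + 11.3/80.3 = 12.01 d.
K_eq = L / Σ(b_i/K_i) = 32.12 / 12.01 = 2.675 m/day.
Q = K_eq · A · (Δh/L) = 2.675 × 702 × (16.7/32.12) = 976.3 m³/day.

976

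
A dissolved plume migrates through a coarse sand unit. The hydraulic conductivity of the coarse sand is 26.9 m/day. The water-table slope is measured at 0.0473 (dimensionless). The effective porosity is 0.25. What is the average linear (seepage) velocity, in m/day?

Hydraulic gradient i = 0.0473.
Darcy flux q = K · i = 26.90 × 0.04730 = 1.272 m/day.
Seepage velocity v = q / n_e = 1.272 / 0.25 = 5.089 m/day.

5.09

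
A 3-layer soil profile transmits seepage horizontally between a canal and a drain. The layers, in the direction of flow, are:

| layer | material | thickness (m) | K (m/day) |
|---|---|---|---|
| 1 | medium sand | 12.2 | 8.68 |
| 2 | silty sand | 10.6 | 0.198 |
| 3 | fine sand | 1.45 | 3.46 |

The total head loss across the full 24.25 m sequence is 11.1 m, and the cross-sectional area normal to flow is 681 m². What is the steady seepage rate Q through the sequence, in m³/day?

137

Flow is perpendicular to layering, so the layers act in series and the equivalent K is the thickness-weighted harmonic mean.
Total thickness L = 12.2 + 10.6 + 1.45 = 24.25 m.
Σ(b_i/K_i) = 12.2/8.68 + 10.6/0.198 + 1.45/3.46 = 55.36 d.
K_eq = L / Σ(b_i/K_i) = 24.25 / 55.36 = 0.4380 m/day.
Q = K_eq · A · (Δh/L) = 0.4380 × 681 × (11.1/24.25) = 136.5 m³/day.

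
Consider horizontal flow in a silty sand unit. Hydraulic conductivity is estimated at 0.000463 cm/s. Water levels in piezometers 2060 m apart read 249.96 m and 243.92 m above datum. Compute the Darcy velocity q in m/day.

0.00117

Convert K: 0.000463 cm/s × 864 = 0.4000 m/day.
Hydraulic gradient i = (249.96 − 243.92) / 2060 = 6.04 / 2060 = 0.002932.
Specific discharge q = K · i = 0.4000 × 0.002932 = 0.001173 m/day.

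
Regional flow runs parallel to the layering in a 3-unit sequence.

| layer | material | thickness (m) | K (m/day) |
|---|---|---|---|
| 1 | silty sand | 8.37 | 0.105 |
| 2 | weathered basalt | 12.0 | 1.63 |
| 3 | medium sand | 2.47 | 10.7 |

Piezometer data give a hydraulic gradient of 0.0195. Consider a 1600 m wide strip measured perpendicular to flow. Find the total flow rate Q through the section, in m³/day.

Flow is parallel to layering, so each bed carries its own Darcy discharge and the transmissivities add.
Σ(K_i·b_i) = 0.105×8.37 + 1.63×12.0 + 10.7×2.47 = 46.87 m²/day.
Hydraulic gradient i = 0.0195.
Q = Σ(K_i·b_i) · W · i = 46.87 × 1600 × 0.01950 = 1462 m³/day.

1460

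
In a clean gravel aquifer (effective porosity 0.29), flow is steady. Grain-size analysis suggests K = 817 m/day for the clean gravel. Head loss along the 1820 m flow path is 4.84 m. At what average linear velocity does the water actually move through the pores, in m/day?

7.49

Hydraulic gradient i = Δh / L = 4.84 / 1820 = 0.002659.
Darcy flux q = K · i = 817.0 × 0.002659 = 2.173 m/day.
Seepage velocity v = q / n_e = 2.173 / 0.29 = 7.492 m/day.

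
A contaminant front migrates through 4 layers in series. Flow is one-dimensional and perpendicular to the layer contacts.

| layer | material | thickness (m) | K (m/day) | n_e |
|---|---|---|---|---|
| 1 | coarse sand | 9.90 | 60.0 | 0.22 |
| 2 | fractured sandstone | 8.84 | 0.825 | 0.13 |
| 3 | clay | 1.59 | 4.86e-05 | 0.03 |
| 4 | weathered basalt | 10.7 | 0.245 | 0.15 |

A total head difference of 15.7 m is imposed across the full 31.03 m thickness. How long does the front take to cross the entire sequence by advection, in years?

28.5

With flow normal to the layers, continuity requires the same specific discharge q through every layer.
Σ(b_i/K_i) = 9.90/60.0 + 8.84/0.825 + 1.59/4.86e-05 + 10.7/0.245 = 32771 d.
q = Δh / Σ(b_i/K_i) = 15.7 / 32771 = 0.0004791 m/day.
In each layer the seepage velocity is v_i = q/n_i, so the layer transit time is t_i = b_i·n_i / q:
  layer 1 (coarse sand): t_1 = 9.90 × 0.22 / 0.0004791 = 4546 d
  layer 2 (fractured sandstone): t_2 = 8.84 × 0.13 / 0.0004791 = 2399 d
  layer 3 (clay): t_3 = 1.59 × 0.03 / 0.0004791 = 99.56 d
  layer 4 (weathered basalt): t_4 = 10.7 × 0.15 / 0.0004791 = 3350 d
Total t = Σ t_i = 10395 days = 28.46 years.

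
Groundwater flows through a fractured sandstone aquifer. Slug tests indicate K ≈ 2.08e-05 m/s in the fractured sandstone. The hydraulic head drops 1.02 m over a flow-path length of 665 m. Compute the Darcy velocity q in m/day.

0.00276

Convert K: 2.08e-05 m/s × 86400 = 1.797 m/day.
Hydraulic gradient i = Δh / L = 1.02 / 665 = 0.001534.
Specific discharge q = K · i = 1.797 × 0.001534 = 0.002756 m/day.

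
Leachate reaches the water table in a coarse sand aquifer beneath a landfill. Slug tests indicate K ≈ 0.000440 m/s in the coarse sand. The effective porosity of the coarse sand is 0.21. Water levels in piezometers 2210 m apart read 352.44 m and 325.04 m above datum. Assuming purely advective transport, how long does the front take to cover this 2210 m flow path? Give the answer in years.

Convert K: 0.000440 m/s × 86400 = 38.02 m/day.
Hydraulic gradient i = (352.44 − 325.04) / 2210 = 27.4 / 2210 = 0.01240.
Darcy flux q = K · i = 38.02 × 0.01240 = 0.4713 m/day.
Seepage velocity v = q / n_e = 0.4713 / 0.21 = 2.244 m/day.
Travel time t = L / v = 2210 / 2.244 = 984.7 days = 2.696 years.

2.70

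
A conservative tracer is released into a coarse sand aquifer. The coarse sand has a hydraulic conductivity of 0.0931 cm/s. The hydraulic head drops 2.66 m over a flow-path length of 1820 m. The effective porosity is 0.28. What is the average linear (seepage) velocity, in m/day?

0.420

Convert K: 0.0931 cm/s × 864 = 80.44 m/day.
Hydraulic gradient i = Δh / L = 2.66 / 1820 = 0.001462.
Darcy flux q = K · i = 80.44 × 0.001462 = 0.1176 m/day.
Seepage velocity v = q / n_e = 0.1176 / 0.28 = 0.4199 m/day.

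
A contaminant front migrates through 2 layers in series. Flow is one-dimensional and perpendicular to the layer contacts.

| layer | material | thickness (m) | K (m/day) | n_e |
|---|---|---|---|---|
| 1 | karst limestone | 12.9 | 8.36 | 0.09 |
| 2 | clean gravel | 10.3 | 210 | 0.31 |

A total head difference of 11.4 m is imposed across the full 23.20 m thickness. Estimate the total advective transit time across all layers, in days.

0.608

With flow normal to the layers, continuity requires the same specific discharge q through every layer.
Σ(b_i/K_i) = 12.9/8.36 + 10.3/210 = 1.592 d.
q = Δh / Σ(b_i/K_i) = 11.4 / 1.592 = 7.160 m/day.
In each layer the seepage velocity is v_i = q/n_i, so the layer transit time is t_i = b_i·n_i / q:
  layer 1 (karst limestone): t_1 = 12.9 × 0.09 / 7.160 = 0.1621 d
  layer 2 (clean gravel): t_2 = 10.3 × 0.31 / 7.160 = 0.4459 d
Total t = Σ t_i = 0.6081 days.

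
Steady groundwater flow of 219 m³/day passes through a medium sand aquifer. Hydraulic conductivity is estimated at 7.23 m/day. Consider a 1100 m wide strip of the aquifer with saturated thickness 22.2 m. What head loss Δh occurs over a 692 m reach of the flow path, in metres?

Cross-sectional area A = 1100 × 22.2 = 24420 m².
From Q = K·A·i, i = Q / (K·A) = 219 / (7.230 × 24420) = 0.001240.
Head loss Δh = i · L = 0.001240 × 692 = 0.8584 m.

0.858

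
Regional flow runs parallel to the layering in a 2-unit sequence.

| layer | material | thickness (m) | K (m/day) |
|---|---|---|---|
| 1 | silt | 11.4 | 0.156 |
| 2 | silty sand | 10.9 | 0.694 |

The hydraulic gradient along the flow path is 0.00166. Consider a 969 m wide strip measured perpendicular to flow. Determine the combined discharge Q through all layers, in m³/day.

Flow is parallel to layering, so each bed carries its own Darcy discharge and the transmissivities add.
Σ(K_i·b_i) = 0.156×11.4 + 0.694×10.9 = 9.343 m²/day.
Hydraulic gradient i = 0.00166.
Q = Σ(K_i·b_i) · W · i = 9.343 × 969 × 0.001660 = 15.03 m³/day.

15.0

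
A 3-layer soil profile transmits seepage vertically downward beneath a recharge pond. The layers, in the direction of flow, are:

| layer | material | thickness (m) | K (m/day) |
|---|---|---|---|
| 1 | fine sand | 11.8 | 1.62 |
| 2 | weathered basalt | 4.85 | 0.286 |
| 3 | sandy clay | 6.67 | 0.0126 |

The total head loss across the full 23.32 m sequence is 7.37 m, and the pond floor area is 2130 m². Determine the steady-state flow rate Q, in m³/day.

28.4

Flow is perpendicular to layering, so the layers act in series and the equivalent K is the thickness-weighted harmonic mean.
Total thickness L = 11.8 + 4.85 + 6.67 = 23.32 m.
Σ(b_i/K_i) = 11.8/1.62 + 4.85/0.286 + 6.67/0.0126 = 553.6 d.
K_eq = L / Σ(b_i/K_i) = 23.32 / 553.6 = 0.04212 m/day.
Q = K_eq · A · (Δh/L) = 0.04212 × 2130 × (7.37/23.32) = 28.36 m³/day.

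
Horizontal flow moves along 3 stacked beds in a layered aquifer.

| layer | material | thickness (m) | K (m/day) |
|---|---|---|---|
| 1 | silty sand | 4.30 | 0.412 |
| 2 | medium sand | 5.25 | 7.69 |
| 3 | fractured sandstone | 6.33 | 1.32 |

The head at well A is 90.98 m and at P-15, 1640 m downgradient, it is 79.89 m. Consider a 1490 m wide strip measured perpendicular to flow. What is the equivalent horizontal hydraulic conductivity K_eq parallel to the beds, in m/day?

Flow is parallel to layering, so each bed carries its own Darcy discharge and the transmissivities add.
Σ(K_i·b_i) = 0.412×4.30 + 7.69×5.25 + 1.32×6.33 = 50.50 m²/day.
Total thickness b = 15.88 m, so K_eq = Σ(K_i·b_i)/b = 3.180 m/day.

3.18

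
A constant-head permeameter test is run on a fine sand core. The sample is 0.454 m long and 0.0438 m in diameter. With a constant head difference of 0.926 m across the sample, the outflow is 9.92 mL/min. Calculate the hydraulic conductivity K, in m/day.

Cross-sectional area A = π·(d/2)² = π × (0.0438/2)² = 0.001507 m².
Convert discharge: 9.92 mL/min = 1.653e-07 m³/s.
Darcy's law rearranged: K = Q·L / (A·Δh) = 1.653e-07 × 0.454 / (0.001507 × 0.926) = 5.380e-05 m/s = 4.648 m/day.

4.65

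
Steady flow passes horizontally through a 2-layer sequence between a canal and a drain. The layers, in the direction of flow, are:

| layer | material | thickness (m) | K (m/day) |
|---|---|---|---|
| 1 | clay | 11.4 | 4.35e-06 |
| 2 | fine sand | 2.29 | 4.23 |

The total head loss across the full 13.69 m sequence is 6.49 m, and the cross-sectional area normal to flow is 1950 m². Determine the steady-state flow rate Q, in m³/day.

Flow is perpendicular to layering, so the layers act in series and the equivalent K is the thickness-weighted harmonic mean.
Total thickness L = 11.4 + 2.29 = 13.69 m.
Σ(b_i/K_i) = 11.4/4.35e-06 + 2.29/4.23 = 2.621e+06 d.
K_eq = L / Σ(b_i/K_i) = 13.69 / 2.621e+06 = 5.224e-06 m/day.
Q = K_eq · A · (Δh/L) = 5.224e-06 × 1950 × (6.49/13.69) = 0.004829 m³/day.

0.00483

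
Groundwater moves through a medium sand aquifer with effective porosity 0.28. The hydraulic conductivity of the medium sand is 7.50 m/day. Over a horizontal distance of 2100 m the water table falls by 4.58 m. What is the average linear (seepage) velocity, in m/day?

Hydraulic gradient i = Δh / L = 4.58 / 2100 = 0.002181.
Darcy flux q = K · i = 7.500 × 0.002181 = 0.01636 m/day.
Seepage velocity v = q / n_e = 0.01636 / 0.28 = 0.05842 m/day.

0.0584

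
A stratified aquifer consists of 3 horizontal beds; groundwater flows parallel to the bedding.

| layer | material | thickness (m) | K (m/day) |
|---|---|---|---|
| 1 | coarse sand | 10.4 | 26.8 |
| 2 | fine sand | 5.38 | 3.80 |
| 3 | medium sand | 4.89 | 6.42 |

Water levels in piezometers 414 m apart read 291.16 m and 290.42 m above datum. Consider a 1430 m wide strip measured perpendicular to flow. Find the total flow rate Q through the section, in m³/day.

845

Flow is parallel to layering, so each bed carries its own Darcy discharge and the transmissivities add.
Σ(K_i·b_i) = 26.8×10.4 + 3.80×5.38 + 6.42×4.89 = 330.6 m²/day.
Hydraulic gradient i = (291.16 − 290.42) / 414 = 0.74 / 414 = 0.001787.
Q = Σ(K_i·b_i) · W · i = 330.6 × 1430 × 0.001787 = 844.9 m³/day.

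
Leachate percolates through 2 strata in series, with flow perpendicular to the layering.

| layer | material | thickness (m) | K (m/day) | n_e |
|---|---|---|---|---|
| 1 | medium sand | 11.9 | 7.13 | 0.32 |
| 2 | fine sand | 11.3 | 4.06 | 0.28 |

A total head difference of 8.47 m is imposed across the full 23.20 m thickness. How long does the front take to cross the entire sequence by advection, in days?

3.66

With flow normal to the layers, continuity requires the same specific discharge q through every layer.
Σ(b_i/K_i) = 11.9/7.13 + 11.3/4.06 = 4.452 d.
q = Δh / Σ(b_i/K_i) = 8.47 / 4.452 = 1.902 m/day.
In each layer the seepage velocity is v_i = q/n_i, so the layer transit time is t_i = b_i·n_i / q:
  layer 1 (medium sand): t_1 = 11.9 × 0.32 / 1.902 = 2.002 d
  layer 2 (fine sand): t_2 = 11.3 × 0.28 / 1.902 = 1.663 d
Total t = Σ t_i = 3.665 days.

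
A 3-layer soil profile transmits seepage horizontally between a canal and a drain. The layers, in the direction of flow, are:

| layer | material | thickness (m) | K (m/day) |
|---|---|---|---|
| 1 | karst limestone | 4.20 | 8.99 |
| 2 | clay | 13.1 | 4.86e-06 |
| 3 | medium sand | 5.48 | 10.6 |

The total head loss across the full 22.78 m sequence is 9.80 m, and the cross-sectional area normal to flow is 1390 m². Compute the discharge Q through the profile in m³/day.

0.00505

Flow is perpendicular to layering, so the layers act in series and the equivalent K is the thickness-weighted harmonic mean.
Total thickness L = 4.20 + 13.1 + 5.48 = 22.78 m.
Σ(b_i/K_i) = 4.20/8.99 + 13.1/4.86e-06 + 5.48/10.6 = 2.695e+06 d.
K_eq = L / Σ(b_i/K_i) = 22.78 / 2.695e+06 = 8.451e-06 m/day.
Q = K_eq · A · (Δh/L) = 8.451e-06 × 1390 × (9.80/22.78) = 0.005054 m³/day.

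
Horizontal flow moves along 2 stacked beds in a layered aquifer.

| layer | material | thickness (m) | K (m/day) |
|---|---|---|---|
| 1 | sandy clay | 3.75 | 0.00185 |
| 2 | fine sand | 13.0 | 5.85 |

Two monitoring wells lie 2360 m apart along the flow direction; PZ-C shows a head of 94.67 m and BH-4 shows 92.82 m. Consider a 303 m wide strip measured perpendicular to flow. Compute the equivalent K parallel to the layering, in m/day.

Flow is parallel to layering, so each bed carries its own Darcy discharge and the transmissivities add.
Σ(K_i·b_i) = 0.00185×3.75 + 5.85×13.0 = 76.06 m²/day.
Total thickness b = 16.75 m, so K_eq = Σ(K_i·b_i)/b = 4.541 m/day.

4.54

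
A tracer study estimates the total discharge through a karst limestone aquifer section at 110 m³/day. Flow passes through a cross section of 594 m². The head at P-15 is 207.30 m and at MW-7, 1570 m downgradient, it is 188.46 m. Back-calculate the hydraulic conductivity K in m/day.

15.4

Hydraulic gradient i = (207.30 − 188.46) / 1570 = 18.84 / 1570 = 0.01200.
From Q = K·A·i, K = Q / (A·i) = 110 / (594.0 × 0.01200) = 15.43 m/day.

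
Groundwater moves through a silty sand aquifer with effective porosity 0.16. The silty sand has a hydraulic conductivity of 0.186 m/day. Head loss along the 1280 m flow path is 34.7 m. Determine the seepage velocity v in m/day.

0.0315

Hydraulic gradient i = Δh / L = 34.7 / 1280 = 0.02711.
Darcy flux q = K · i = 0.1860 × 0.02711 = 0.005042 m/day.
Seepage velocity v = q / n_e = 0.005042 / 0.16 = 0.03151 m/day.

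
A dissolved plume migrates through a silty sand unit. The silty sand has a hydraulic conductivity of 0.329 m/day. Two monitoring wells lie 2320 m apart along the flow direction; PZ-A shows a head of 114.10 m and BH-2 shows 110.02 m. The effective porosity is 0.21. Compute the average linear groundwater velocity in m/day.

Hydraulic gradient i = (114.10 − 110.02) / 2320 = 4.08 / 2320 = 0.001759.
Darcy flux q = K · i = 0.3290 × 0.001759 = 0.0005786 m/day.
Seepage velocity v = q / n_e = 0.0005786 / 0.21 = 0.002755 m/day.

0.00276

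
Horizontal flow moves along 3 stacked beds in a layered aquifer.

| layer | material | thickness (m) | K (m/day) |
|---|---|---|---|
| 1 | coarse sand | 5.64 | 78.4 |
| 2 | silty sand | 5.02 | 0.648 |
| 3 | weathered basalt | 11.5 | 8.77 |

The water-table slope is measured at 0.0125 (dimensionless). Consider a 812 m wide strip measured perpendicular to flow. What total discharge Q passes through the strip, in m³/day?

Flow is parallel to layering, so each bed carries its own Darcy discharge and the transmissivities add.
Σ(K_i·b_i) = 78.4×5.64 + 0.648×5.02 + 8.77×11.5 = 546.3 m²/day.
Hydraulic gradient i = 0.0125.
Q = Σ(K_i·b_i) · W · i = 546.3 × 812 × 0.01250 = 5545 m³/day.

5540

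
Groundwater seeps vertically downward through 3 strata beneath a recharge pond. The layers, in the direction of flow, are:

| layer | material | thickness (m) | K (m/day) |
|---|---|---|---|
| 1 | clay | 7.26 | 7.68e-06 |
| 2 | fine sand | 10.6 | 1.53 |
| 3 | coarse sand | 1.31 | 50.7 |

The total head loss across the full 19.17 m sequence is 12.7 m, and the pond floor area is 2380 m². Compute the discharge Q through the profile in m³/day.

Flow is perpendicular to layering, so the layers act in series and the equivalent K is the thickness-weighted harmonic mean.
Total thickness L = 7.26 + 10.6 + 1.31 = 19.17 m.
Σ(b_i/K_i) = 7.26/7.68e-06 + 10.6/1.53 + 1.31/50.7 = 9.453e+05 d.
K_eq = L / Σ(b_i/K_i) = 19.17 / 9.453e+05 = 2.028e-05 m/day.
Q = K_eq · A · (Δh/L) = 2.028e-05 × 2380 × (12.7/19.17) = 0.03197 m³/day.

0.0320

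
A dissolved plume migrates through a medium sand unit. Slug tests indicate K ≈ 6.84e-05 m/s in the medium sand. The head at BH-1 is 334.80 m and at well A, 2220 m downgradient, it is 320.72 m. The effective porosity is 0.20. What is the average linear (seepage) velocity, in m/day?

Convert K: 6.84e-05 m/s × 86400 = 5.910 m/day.
Hydraulic gradient i = (334.80 − 320.72) / 2220 = 14.08 / 2220 = 0.006342.
Darcy flux q = K · i = 5.910 × 0.006342 = 0.03748 m/day.
Seepage velocity v = q / n_e = 0.03748 / 0.20 = 0.1874 m/day.

0.187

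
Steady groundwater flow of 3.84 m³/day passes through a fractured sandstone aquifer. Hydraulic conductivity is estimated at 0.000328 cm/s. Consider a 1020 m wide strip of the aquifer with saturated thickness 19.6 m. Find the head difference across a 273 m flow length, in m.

0.185

Convert K: 0.000328 cm/s × 864 = 0.2834 m/day.
Cross-sectional area A = 1020 × 19.6 = 19992 m².
From Q = K·A·i, i = Q / (K·A) = 3.84 / (0.2834 × 19992) = 0.0006778.
Head loss Δh = i · L = 0.0006778 × 273 = 0.1850 m.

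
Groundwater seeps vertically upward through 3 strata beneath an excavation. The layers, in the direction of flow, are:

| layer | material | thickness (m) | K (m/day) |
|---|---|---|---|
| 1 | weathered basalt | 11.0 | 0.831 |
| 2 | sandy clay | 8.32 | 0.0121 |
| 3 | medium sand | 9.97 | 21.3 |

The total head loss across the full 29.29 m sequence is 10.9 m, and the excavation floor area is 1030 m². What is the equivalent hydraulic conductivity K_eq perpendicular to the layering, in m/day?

0.0418

Flow is perpendicular to layering, so the layers act in series and the equivalent K is the thickness-weighted harmonic mean.
Total thickness L = 11.0 + 8.32 + 9.97 = 29.29 m.
Σ(b_i/K_i) = 11.0/0.831 + 8.32/0.0121 + 9.97/21.3 = 701.3 d.
K_eq = L / Σ(b_i/K_i) = 29.29 / 701.3 = 0.04176 m/day.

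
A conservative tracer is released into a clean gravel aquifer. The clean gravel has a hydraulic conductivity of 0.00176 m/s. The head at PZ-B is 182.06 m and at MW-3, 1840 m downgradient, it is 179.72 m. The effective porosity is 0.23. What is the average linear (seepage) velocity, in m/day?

Convert K: 0.00176 m/s × 86400 = 152.1 m/day.
Hydraulic gradient i = (182.06 − 179.72) / 1840 = 2.34 / 1840 = 0.001272.
Darcy flux q = K · i = 152.1 × 0.001272 = 0.1934 m/day.
Seepage velocity v = q / n_e = 0.1934 / 0.23 = 0.8408 m/day.

0.841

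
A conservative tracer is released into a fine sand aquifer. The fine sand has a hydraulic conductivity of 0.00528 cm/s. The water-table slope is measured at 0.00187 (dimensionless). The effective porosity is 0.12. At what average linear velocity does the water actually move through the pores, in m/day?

Convert K: 0.00528 cm/s × 864 = 4.562 m/day.
Hydraulic gradient i = 0.00187.
Darcy flux q = K · i = 4.562 × 0.001870 = 0.008531 m/day.
Seepage velocity v = q / n_e = 0.008531 / 0.12 = 0.07109 m/day.

0.0711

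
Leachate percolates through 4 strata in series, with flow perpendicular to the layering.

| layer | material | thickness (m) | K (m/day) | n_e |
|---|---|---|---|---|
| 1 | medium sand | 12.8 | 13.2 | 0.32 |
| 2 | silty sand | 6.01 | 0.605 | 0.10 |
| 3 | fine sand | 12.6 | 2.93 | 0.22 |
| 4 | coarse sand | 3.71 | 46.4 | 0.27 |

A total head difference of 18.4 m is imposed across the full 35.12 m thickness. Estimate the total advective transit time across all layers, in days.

7.04

With flow normal to the layers, continuity requires the same specific discharge q through every layer.
Σ(b_i/K_i) = 12.8/13.2 + 6.01/0.605 + 12.6/2.93 + 3.71/46.4 = 15.28 d.
q = Δh / Σ(b_i/K_i) = 18.4 / 15.28 = 1.204 m/day.
In each layer the seepage velocity is v_i = q/n_i, so the layer transit time is t_i = b_i·n_i / q:
  layer 1 (medium sand): t_1 = 12.8 × 0.32 / 1.204 = 3.402 d
  layer 2 (silty sand): t_2 = 6.01 × 0.10 / 1.204 = 0.4992 d
  layer 3 (fine sand): t_3 = 12.6 × 0.22 / 1.204 = 2.303 d
  layer 4 (coarse sand): t_4 = 3.71 × 0.27 / 1.204 = 0.8321 d
Total t = Σ t_i = 7.036 days.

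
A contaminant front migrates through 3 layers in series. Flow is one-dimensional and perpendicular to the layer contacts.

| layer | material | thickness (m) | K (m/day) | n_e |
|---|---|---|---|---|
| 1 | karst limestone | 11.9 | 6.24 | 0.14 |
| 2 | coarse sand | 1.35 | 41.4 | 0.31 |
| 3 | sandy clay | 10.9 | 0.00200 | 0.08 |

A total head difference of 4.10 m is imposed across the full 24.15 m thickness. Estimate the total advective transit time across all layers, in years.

10.8

With flow normal to the layers, continuity requires the same specific discharge q through every layer.
Σ(b_i/K_i) = 11.9/6.24 + 1.35/41.4 + 10.9/0.00200 = 5452 d.
q = Δh / Σ(b_i/K_i) = 4.10 / 5452 = 0.0007520 m/day.
In each layer the seepage velocity is v_i = q/n_i, so the layer transit time is t_i = b_i·n_i / q:
  layer 1 (karst limestone): t_1 = 11.9 × 0.14 / 0.0007520 = 2215 d
  layer 2 (coarse sand): t_2 = 1.35 × 0.31 / 0.0007520 = 556.5 d
  layer 3 (sandy clay): t_3 = 10.9 × 0.08 / 0.0007520 = 1160 d
Total t = Σ t_i = 3931 days = 10.76 years.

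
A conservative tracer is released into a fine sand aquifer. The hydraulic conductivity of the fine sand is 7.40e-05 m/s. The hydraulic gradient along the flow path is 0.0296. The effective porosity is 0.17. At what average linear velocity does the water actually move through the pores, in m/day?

Convert K: 7.40e-05 m/s × 86400 = 6.394 m/day.
Hydraulic gradient i = 0.0296.
Darcy flux q = K · i = 6.394 × 0.02960 = 0.1893 m/day.
Seepage velocity v = q / n_e = 0.1893 / 0.17 = 1.113 m/day.

1.11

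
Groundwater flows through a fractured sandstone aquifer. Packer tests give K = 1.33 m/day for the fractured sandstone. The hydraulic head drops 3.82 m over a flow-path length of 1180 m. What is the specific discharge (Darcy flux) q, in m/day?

Hydraulic gradient i = Δh / L = 3.82 / 1180 = 0.003237.
Specific discharge q = K · i = 1.330 × 0.003237 = 0.004306 m/day.

0.00431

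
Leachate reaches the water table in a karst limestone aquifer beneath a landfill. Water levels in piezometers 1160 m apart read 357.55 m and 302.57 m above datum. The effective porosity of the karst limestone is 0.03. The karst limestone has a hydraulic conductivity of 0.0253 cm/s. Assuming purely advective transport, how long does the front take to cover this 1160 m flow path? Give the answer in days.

Convert K: 0.0253 cm/s × 864 = 21.86 m/day.
Hydraulic gradient i = (357.55 − 302.57) / 1160 = 54.98 / 1160 = 0.04740.
Darcy flux q = K · i = 21.86 × 0.04740 = 1.036 m/day.
Seepage velocity v = q / n_e = 1.036 / 0.03 = 34.54 m/day.
Travel time t = L / v = 1160 / 34.54 = 33.59 days.

33.6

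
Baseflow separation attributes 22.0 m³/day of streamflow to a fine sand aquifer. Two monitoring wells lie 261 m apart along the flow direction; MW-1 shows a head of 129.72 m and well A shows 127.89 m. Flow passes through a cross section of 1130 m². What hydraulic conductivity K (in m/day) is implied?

Hydraulic gradient i = (129.72 − 127.89) / 261 = 1.83 / 261 = 0.007011.
From Q = K·A·i, K = Q / (A·i) = 22.0 / (1130 × 0.007011) = 2.777 m/day.

2.78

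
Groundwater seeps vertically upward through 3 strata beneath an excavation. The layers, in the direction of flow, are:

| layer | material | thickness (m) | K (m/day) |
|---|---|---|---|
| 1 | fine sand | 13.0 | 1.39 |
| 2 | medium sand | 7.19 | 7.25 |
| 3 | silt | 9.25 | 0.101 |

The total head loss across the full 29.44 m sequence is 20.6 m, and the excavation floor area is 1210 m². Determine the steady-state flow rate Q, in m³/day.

Flow is perpendicular to layering, so the layers act in series and the equivalent K is the thickness-weighted harmonic mean.
Total thickness L = 13.0 + 7.19 + 9.25 = 29.44 m.
Σ(b_i/K_i) = 13.0/1.39 + 7.19/7.25 + 9.25/0.101 = 101.9 d.
K_eq = L / Σ(b_i/K_i) = 29.44 / 101.9 = 0.2888 m/day.
Q = K_eq · A · (Δh/L) = 0.2888 × 1210 × (20.6/29.44) = 244.5 m³/day.

245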